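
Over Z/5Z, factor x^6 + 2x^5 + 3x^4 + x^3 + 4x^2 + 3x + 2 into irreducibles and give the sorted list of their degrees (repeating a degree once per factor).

6

Write h(x) = x^6 + 2x^5 + 3x^4 + x^3 + 4x^2 + 3x + 2.
Roots in Z/5Z: h(0) = 2; h(1) = 1; h(2) = 3; h(3) = 2; h(4) = 4.
Complete factorization: h(x) = (x^6 + 2x^5 + 3x^4 + x^3 + 4x^2 + 3x + 2).
Factor degrees with multiplicity: 6 = 6.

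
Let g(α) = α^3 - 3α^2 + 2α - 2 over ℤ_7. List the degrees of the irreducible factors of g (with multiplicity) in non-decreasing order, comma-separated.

Complete factorization: g(α) = (α^3 - 3α^2 + 2α - 2).
Factor degrees with multiplicity: 3 = 3.

3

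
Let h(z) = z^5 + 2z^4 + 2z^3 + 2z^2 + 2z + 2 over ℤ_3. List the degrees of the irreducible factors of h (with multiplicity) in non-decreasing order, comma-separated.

Roots in ℤ_3: h(0) = 2; h(1) = 2; h(2) = 1.
Complete factorization: h(z) = (z^2 + z + 2)·(z^3 + z^2 + 2z + 1).
Factor degrees with multiplicity: 2 + 3 = 5.

2, 3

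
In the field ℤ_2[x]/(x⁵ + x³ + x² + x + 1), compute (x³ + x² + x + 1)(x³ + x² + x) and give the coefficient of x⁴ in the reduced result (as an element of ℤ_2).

Multiply in ℤ_2[x]: (x³ + x² + x + 1)·(x³ + x² + x) = x⁶ + x⁴ + x³ + x.
Reduce using x⁵ ≡ x³ + x² + x + 1 (mod x⁵ + x³ + x² + x + 1).
Reduced: x².

0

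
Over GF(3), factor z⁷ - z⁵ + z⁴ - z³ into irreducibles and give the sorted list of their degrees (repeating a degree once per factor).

Write f(z) = z⁷ - z⁵ + z⁴ - z³.
Roots in GF(3): f(0) = 0 → root; f(1) = 0 → root; f(2) = 2.
Linear factors from roots: (z), (z - 1).
Complete factorization: f(z) = (z - 1)^2·(z)^3·(z² - z - 1).
Factor degrees with multiplicity: 1 + 1 + 1 + 1 + 1 + 2 = 7.

1, 1, 1, 1, 1, 2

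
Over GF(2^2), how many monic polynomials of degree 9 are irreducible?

29120

Gauss's count: N_{4}(9) = (1/9) Σ_{d|9} μ(9/d)·4^d.
Divisors of 9: 1, 3, 9; μ(9/d) for each: 0, -1, 1.
Σ = − 4^3 + 4^9 = 262080.
N = 262080/9 = 29120.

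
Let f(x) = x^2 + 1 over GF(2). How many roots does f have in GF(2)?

Evaluate at each of the 2 elements of GF(2):
f(0) = 1; f(1) = 0 → root.
Roots: {1}.

1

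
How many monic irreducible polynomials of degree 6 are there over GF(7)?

19544

The number of monic irreducibles of degree 6 over GF(7) is (1/6)·Σ_{d∣6} μ(6/d) 7^d.
Divisors of 6: 1, 2, 3, 6; μ(6/d) for each: 1, -1, -1, 1.
Σ = 7^1 − 7^2 − 7^3 + 7^6 = 117264.
N = 117264/6 = 19544.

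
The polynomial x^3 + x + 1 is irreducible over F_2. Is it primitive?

Write f(x) = x^3 + x + 1.
|GF(2^3)^×| = 2^3 − 1 = 7. Prime factorization: 7 = 7.
f is primitive ⇔ x has order 7 in GF(2)[x]/(f), i.e. x^(7/q) ≠ 1 for each prime q | 7.
x^(1) mod f = x.
None equal 1, so x has full order 7; f is primitive.

Yes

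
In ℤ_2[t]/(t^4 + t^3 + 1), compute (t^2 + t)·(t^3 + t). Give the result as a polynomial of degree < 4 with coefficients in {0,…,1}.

t^3 + t^2 + t

Multiply in ℤ_2[t]: (t^2 + t)·(t^3 + t) = t^5 + t^4 + t^3 + t^2.
Reduce using t^4 ≡ t^3 + 1 (mod t^4 + t^3 + 1).
Reduced: t^3 + t^2 + t.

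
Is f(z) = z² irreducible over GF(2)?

Check for roots in GF(2): f(0) = 0 → root; f(1) = 1.
f(0) = 0, so (z) divides f(z); f is reducible.

No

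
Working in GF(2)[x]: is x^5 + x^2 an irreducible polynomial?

No

Write f(x) = x^5 + x^2.
Check for roots in GF(2): f(0) = 0 → root; f(1) = 0 → root.
f(0) = 0, so (x) divides f(x); f is reducible.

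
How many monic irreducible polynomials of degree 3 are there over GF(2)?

Gauss's count: N_{2}(3) = (1/3) Σ_{d|3} μ(3/d)·2^d.
Divisors of 3: 1, 3; μ(3/d) for each: -1, 1.
Σ = − 2^1 + 2^3 = 6.
N = 6/3 = 2.

2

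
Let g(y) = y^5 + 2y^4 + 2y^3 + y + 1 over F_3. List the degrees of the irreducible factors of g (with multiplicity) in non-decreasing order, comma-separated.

2, 3

Roots in F_3: g(0) = 1; g(1) = 1; g(2) = 2.
Complete factorization: g(y) = (y^2 + 1)·(y^3 + 2y^2 + y + 1).
Factor degrees with multiplicity: 2 + 3 = 5.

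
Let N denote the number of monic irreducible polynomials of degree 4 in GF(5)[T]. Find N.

By the necklace-counting formula, N_5(4) = (1/4) Σ_{d|4} μ(4/d)·5^d.
Divisors of 4: 1, 2, 4; μ(4/d) for each: 0, -1, 1.
Σ = − 5^2 + 5^4 = 600.
N = 600/4 = 150.

150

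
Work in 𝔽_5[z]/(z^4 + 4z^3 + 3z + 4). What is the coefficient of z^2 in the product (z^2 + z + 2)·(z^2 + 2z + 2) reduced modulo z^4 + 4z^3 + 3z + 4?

1

Multiply in 𝔽_5[z]: (z^2 + z + 2)·(z^2 + 2z + 2) = z^4 + 3z^3 + z^2 + z + 4.
Reduce using z^4 ≡ z^3 + 2z + 1 (mod z^4 + 4z^3 + 3z + 4).
Reduced: 4z^3 + z^2 + 3z.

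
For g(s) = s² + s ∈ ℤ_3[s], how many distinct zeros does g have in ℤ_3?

Evaluate at each of the 3 elements of ℤ_3:
g(0) = 0 → root; g(1) = 2; g(2) = 0 → root.
Roots: {0, 2}.

2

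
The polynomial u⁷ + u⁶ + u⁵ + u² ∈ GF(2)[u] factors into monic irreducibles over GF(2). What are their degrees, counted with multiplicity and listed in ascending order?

1, 1, 1, 1, 3

Write g(u) = u⁷ + u⁶ + u⁵ + u².
Roots in GF(2): g(0) = 0 → root; g(1) = 0 → root.
Linear factors from roots: (u), (u + 1).
Complete factorization: g(u) = (u)^2·(u + 1)^2·(u³ + u² + 1).
Factor degrees with multiplicity: 1 + 1 + 1 + 1 + 3 = 7.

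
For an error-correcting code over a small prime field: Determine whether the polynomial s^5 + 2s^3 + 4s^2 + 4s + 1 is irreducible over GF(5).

Write m(s) = s^5 + 2s^3 + 4s^2 + 4s + 1.
Check for roots in GF(5): m(0) = 1; m(1) = 2; m(2) = 3; m(3) = 1; m(4) = 3.
No roots, so no linear factors.
Degree-2 irreducible divisors: test the 10 monic irreducibles of degree 2 over GF(5).
s^2 + 4s + 2 divides m: m(s) = (s^2 + 4s + 2)·(s^3 + s^2 + s + 3).

No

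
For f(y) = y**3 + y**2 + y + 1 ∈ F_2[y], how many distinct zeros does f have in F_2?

Evaluate at each of the 2 elements of F_2:
f(0) = 1; f(1) = 0 → root.
Roots: {1}.

1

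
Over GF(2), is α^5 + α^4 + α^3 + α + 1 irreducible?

Yes

Write m(α) = α^5 + α^4 + α^3 + α + 1.
Check for roots in GF(2): m(0) = 1; m(1) = 1.
No roots, so no linear factors.
Monic irreducibles of degree 2 over GF(2): α^2 + α + 1.
None of them divide m (all give nonzero remainder).
No irreducible factor of degree ≤ 2 exists, so m is irreducible over GF(2).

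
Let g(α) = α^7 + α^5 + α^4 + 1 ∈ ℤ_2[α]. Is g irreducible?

Check for roots in ℤ_2: g(0) = 1; g(1) = 0 → root.
g(1) = 0, so (α − 1) divides g(α); g is reducible.

No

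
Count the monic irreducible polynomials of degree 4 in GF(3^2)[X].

The number of monic irreducibles of degree 4 over GF(9) is (1/4)·Σ_{d∣4} μ(4/d) 9^d.
Divisors of 4: 1, 2, 4; μ(4/d) for each: 0, -1, 1.
Σ = − 9^2 + 9^4 = 6480.
N = 6480/4 = 1620.

1620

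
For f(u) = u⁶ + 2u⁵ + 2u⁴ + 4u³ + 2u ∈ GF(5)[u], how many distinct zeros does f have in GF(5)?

Evaluate at each of the 5 elements of GF(5):
f(0) = 0 → root; f(1) = 1; f(2) = 1; f(3) = 1; f(4) = 0 → root.
Roots: {0, 4}.

2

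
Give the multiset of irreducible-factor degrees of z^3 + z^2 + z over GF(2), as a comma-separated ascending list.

Write f(z) = z^3 + z^2 + z.
Roots in GF(2): f(0) = 0 → root; f(1) = 1.
Linear factors from roots: (z).
Complete factorization: f(z) = (z)·(z^2 + z + 1).
Factor degrees with multiplicity: 1 + 2 = 3.

1, 2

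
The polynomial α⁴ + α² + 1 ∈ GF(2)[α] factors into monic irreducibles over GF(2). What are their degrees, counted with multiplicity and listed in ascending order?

2, 2

Write h(α) = α⁴ + α² + 1.
Roots in GF(2): h(0) = 1; h(1) = 1.
Complete factorization: h(α) = (α² + α + 1)^2.
Factor degrees with multiplicity: 2 + 2 = 4.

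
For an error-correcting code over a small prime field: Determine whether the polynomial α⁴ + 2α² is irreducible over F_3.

No

Write g(α) = α⁴ + 2α².
Check for roots in F_3: g(0) = 0 → root; g(1) = 0 → root; g(2) = 0 → root.
g(0) = 0, so (α) divides g(α); g is reducible.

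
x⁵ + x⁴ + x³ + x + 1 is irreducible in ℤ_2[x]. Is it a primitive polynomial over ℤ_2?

Yes

Write f(x) = x⁵ + x⁴ + x³ + x + 1.
|GF(2^5)^×| = 2^5 − 1 = 31. Prime factorization: 31 = 31.
f is primitive ⇔ x has order 31 in GF(2)[x]/(f), i.e. x^(31/q) ≠ 1 for each prime q | 31.
x^(1) mod f = x.
None equal 1, so x has full order 31; f is primitive.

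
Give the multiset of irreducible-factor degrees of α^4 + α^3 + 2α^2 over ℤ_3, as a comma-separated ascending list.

1, 1, 2

Write h(α) = α^4 + α^3 + 2α^2.
Roots in ℤ_3: h(0) = 0 → root; h(1) = 1; h(2) = 2.
Linear factors from roots: (α).
Complete factorization: h(α) = (α)^2·(α^2 + α + 2).
Factor degrees with multiplicity: 1 + 1 + 2 = 4.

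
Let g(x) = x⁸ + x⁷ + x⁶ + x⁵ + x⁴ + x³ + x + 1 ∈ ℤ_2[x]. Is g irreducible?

Check for roots in ℤ_2: g(0) = 1; g(1) = 0 → root.
g(1) = 0, so (x − 1) divides g(x); g is reducible.

No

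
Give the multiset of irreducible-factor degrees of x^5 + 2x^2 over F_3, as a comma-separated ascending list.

Write g(x) = x^5 + 2x^2.
Roots in F_3: g(0) = 0 → root; g(1) = 0 → root; g(2) = 1.
Linear factors from roots: (x), (x + 2).
Complete factorization: g(x) = (x)^2·(x + 2)^3.
Factor degrees with multiplicity: 1 + 1 + 1 + 1 + 1 = 5.

1, 1, 1, 1, 1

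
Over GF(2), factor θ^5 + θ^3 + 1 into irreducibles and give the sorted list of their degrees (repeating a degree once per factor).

Write h(θ) = θ^5 + θ^3 + 1.
Roots in GF(2): h(0) = 1; h(1) = 1.
Complete factorization: h(θ) = (θ^5 + θ^3 + 1).
Factor degrees with multiplicity: 5 = 5.

5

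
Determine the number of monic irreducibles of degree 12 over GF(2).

335

By the necklace-counting formula, N_2(12) = (1/12) Σ_{d|12} μ(12/d)·2^d.
Divisors of 12: 1, 2, 3, 4, 6, 12; μ(12/d) for each: 0, 1, 0, -1, -1, 1.
Σ = 2^2 − 2^4 − 2^6 + 2^12 = 4020.
N = 4020/12 = 335.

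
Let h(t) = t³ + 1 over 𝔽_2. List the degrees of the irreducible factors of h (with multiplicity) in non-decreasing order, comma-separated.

Roots in 𝔽_2: h(0) = 1; h(1) = 0 → root.
Linear factors from roots: (t + 1).
Complete factorization: h(t) = (t + 1)·(t² + t + 1).
Factor degrees with multiplicity: 1 + 2 = 3.

1, 2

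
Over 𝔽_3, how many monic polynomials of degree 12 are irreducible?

x^(3^12) − x is the product of all monic irreducibles of degree dividing 12; Möbius inversion gives N = (1/12) Σ μ(12/d)·3^d.
Divisors of 12: 1, 2, 3, 4, 6, 12; μ(12/d) for each: 0, 1, 0, -1, -1, 1.
Σ = 3^2 − 3^4 − 3^6 + 3^12 = 530640.
N = 530640/12 = 44220.

44220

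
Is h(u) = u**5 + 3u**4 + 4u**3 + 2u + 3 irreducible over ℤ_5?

Check for roots in ℤ_5: h(0) = 3; h(1) = 3; h(2) = 4; h(3) = 3; h(4) = 4.
No roots, so no linear factors.
Degree-2 irreducible divisors: test the 10 monic irreducibles of degree 2 over GF(5).
None of them divide h (all give nonzero remainder).
No irreducible factor of degree ≤ 2 exists, so h is irreducible over GF(5).

Yes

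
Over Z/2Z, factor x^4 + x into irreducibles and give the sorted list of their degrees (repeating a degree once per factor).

1, 1, 2

Write f(x) = x^4 + x.
Roots in Z/2Z: f(0) = 0 → root; f(1) = 0 → root.
Linear factors from roots: (x), (x + 1).
Complete factorization: f(x) = (x)·(x + 1)·(x^2 + x + 1).
Factor degrees with multiplicity: 1 + 1 + 2 = 4.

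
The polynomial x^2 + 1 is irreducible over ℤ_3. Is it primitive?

No

Write f(x) = x^2 + 1.
|GF(3^2)^×| = 3^2 − 1 = 8. Prime factorization: 8 = 2^3.
f is primitive ⇔ x has order 8 in GF(3)[x]/(f), i.e. x^(8/q) ≠ 1 for each prime q | 8.
x^(4) mod f = 1
Since x^(4) = 1, the order of x divides 4 < 8; not primitive.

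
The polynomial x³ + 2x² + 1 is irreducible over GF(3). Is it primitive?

Write f(x) = x³ + 2x² + 1.
|GF(3^3)^×| = 3^3 − 1 = 26. Prime factorization: 26 = 2·13.
f is primitive ⇔ x has order 26 in GF(3)[x]/(f), i.e. x^(26/q) ≠ 1 for each prime q | 26.
x^(13) mod f = 2.
x^(2) mod f = x².
None equal 1, so x has full order 26; f is primitive.

Yes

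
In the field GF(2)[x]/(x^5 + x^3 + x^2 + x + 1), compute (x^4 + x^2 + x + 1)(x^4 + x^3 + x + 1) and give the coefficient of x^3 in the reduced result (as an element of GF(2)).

Multiply in GF(2)[x]: (x^4 + x^2 + x + 1)·(x^4 + x^3 + x + 1) = x^8 + x^7 + x^6 + x^5 + x^4 + 1.
Reduce using x^5 ≡ x^3 + x^2 + x + 1 (mod x^5 + x^3 + x^2 + x + 1).
Reduced: x^4 + x^3 + x.

1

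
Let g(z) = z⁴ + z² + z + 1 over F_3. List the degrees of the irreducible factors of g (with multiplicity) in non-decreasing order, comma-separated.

4

Roots in F_3: g(0) = 1; g(1) = 1; g(2) = 2.
Complete factorization: g(z) = (z⁴ + z² + z + 1).
Factor degrees with multiplicity: 4 = 4.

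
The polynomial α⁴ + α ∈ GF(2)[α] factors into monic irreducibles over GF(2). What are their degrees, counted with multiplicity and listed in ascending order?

1, 1, 2

Write f(α) = α⁴ + α.
Roots in GF(2): f(0) = 0 → root; f(1) = 0 → root.
Linear factors from roots: (α), (α + 1).
Complete factorization: f(α) = (α)·(α + 1)·(α² + α + 1).
Factor degrees with multiplicity: 1 + 1 + 2 = 4.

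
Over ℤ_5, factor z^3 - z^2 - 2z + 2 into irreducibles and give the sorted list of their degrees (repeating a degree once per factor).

Write f(z) = z^3 - z^2 - 2z + 2.
Roots in ℤ_5: f(0) = 2; f(1) = 0 → root; f(2) = 2; f(3) = 4; f(4) = 2.
Linear factors from roots: (z - 1).
Complete factorization: f(z) = (z - 1)·(z^2 - 2).
Factor degrees with multiplicity: 1 + 2 = 3.

1, 2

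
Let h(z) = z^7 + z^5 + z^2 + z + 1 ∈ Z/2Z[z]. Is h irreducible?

Check for roots in Z/2Z: h(0) = 1; h(1) = 1.
No roots, so no linear factors.
Monic irreducibles of degree 2 over GF(2): z^2 + z + 1.
None of them divide h (all give nonzero remainder).
Monic irreducibles of degree 3 over GF(2): z^3 + z + 1, z^3 + z^2 + 1.
None of them divide h (all give nonzero remainder).
No irreducible factor of degree ≤ 3 exists, so h is irreducible over GF(2).

Yes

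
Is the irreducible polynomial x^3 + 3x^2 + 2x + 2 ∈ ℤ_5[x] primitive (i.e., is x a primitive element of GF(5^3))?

Yes

Write f(x) = x^3 + 3x^2 + 2x + 2.
|GF(5^3)^×| = 5^3 − 1 = 124. Prime factorization: 124 = 2^2·31.
f is primitive ⇔ x has order 124 in GF(5)[x]/(f), i.e. x^(124/q) ≠ 1 for each prime q | 124.
x^(62) mod f = 4.
x^(4) mod f = 2x^2 + 4x + 1.
None equal 1, so x has full order 124; f is primitive.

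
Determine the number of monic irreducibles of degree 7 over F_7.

Gauss's count: N_{7}(7) = (1/7) Σ_{d|7} μ(7/d)·7^d.
Divisors of 7: 1, 7; μ(7/d) for each: -1, 1.
Σ = − 7^1 + 7^7 = 823536.
N = 823536/7 = 117648.

117648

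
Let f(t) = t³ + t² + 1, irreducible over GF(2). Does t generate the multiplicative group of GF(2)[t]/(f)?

|GF(2^3)^×| = 2^3 − 1 = 7. Prime factorization: 7 = 7.
f is primitive ⇔ t has order 7 in GF(2)[t]/(f), i.e. t^(7/q) ≠ 1 for each prime q | 7.
t^(1) mod f = t.
None equal 1, so t has full order 7; f is primitive.

Yes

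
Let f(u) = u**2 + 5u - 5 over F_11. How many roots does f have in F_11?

Evaluate at each of the 11 elements of F_11:
f(0) = 6; f(1) = 1; f(2) = 9; f(3) = 8; f(4) = 9; f(5) = 1; f(6) = 6; f(7) = 2; f(8) = 0 → root; f(9) = 0 → root; f(10) = 2.
Roots: {8, 9}.

2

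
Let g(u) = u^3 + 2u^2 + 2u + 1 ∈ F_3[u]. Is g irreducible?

Check for roots in F_3: g(0) = 1; g(1) = 0 → root; g(2) = 0 → root.
g(1) = 0, so (u − 1) divides g(u); g is reducible.

No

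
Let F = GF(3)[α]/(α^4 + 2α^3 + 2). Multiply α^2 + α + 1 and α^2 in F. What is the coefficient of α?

0

Multiply in GF(3)[α]: (α^2 + α + 1)·(α^2) = α^4 + α^3 + α^2.
Reduce using α^4 ≡ α^3 + 1 (mod α^4 + 2α^3 + 2).
Reduced: 2α^3 + α^2 + 1.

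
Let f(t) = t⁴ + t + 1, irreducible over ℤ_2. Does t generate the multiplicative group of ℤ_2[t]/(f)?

Yes

|GF(2^4)^×| = 2^4 − 1 = 15. Prime factorization: 15 = 3·5.
f is primitive ⇔ t has order 15 in GF(2)[t]/(f), i.e. t^(15/q) ≠ 1 for each prime q | 15.
t^(5) mod f = t² + t.
t^(3) mod f = t³.
None equal 1, so t has full order 15; f is primitive.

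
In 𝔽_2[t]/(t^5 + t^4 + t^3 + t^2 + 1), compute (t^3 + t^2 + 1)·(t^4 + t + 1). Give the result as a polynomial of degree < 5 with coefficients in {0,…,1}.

Multiply in 𝔽_2[t]: (t^3 + t^2 + 1)·(t^4 + t + 1) = t^7 + t^6 + t^2 + t + 1.
Reduce using t^5 ≡ t^4 + t^3 + t^2 + 1 (mod t^5 + t^4 + t^3 + t^2 + 1).
Reduced: t^3 + t^2 + t.

t^3 + t^2 + t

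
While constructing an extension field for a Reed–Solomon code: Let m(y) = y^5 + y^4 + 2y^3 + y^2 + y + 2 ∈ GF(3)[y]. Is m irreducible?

No

Check for roots in GF(3): m(0) = 2; m(1) = 2; m(2) = 0 → root.
m(2) = 0, so (y − 2) divides m(y); m is reducible.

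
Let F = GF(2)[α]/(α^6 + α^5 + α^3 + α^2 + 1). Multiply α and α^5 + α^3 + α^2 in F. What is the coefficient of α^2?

Multiply in GF(2)[α]: (α)·(α^5 + α^3 + α^2) = α^6 + α^4 + α^3.
Reduce using α^6 ≡ α^5 + α^3 + α^2 + 1 (mod α^6 + α^5 + α^3 + α^2 + 1).
Reduced: α^5 + α^4 + α^2 + 1.

1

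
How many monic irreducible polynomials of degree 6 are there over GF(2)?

x^(2^6) − x is the product of all monic irreducibles of degree dividing 6; Möbius inversion gives N = (1/6) Σ μ(6/d)·2^d.
Divisors of 6: 1, 2, 3, 6; μ(6/d) for each: 1, -1, -1, 1.
Σ = 2^1 − 2^2 − 2^3 + 2^6 = 54.
N = 54/6 = 9.

9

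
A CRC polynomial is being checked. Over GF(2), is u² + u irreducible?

No

Write P(u) = u² + u.
Check for roots in GF(2): P(0) = 0 → root; P(1) = 0 → root.
P(0) = 0, so (u) divides P(u); P is reducible.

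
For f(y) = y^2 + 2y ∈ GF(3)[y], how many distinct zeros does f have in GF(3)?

2

Evaluate at each of the 3 elements of GF(3):
f(0) = 0 → root; f(1) = 0 → root; f(2) = 2.
Roots: {0, 1}.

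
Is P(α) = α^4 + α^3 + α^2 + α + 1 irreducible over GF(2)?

Check for roots in GF(2): P(0) = 1; P(1) = 1.
No roots, so no linear factors.
Monic irreducibles of degree 2 over GF(2): α^2 + α + 1.
None of them divide P (all give nonzero remainder).
No irreducible factor of degree ≤ 2 exists, so P is irreducible over GF(2).

Yes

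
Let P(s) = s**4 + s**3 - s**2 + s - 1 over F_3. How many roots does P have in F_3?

Evaluate at each of the 3 elements of F_3:
P(0) = 2; P(1) = 1; P(2) = 0 → root.
Roots: {2}.

1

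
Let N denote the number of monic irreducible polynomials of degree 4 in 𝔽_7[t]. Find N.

588

The number of monic irreducibles of degree 4 over GF(7) is (1/4)·Σ_{d∣4} μ(4/d) 7^d.
Divisors of 4: 1, 2, 4; μ(4/d) for each: 0, -1, 1.
Σ = − 7^2 + 7^4 = 2352.
N = 2352/4 = 588.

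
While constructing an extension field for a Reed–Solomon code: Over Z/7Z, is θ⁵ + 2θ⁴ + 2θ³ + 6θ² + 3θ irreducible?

No

Write P(θ) = θ⁵ + 2θ⁴ + 2θ³ + 6θ² + 3θ.
Check for roots in Z/7Z: P(0) = 0 → root; P(1) = 0 → root; P(2) = 5; P(3) = 4; P(4) = 1; P(5) = 2; P(6) = 2.
P(0) = 0, so (θ) divides P(θ); P is reducible.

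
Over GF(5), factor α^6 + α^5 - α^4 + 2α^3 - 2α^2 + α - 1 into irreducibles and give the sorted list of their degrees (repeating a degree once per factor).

6

Write g(α) = α^6 + α^5 - α^4 + 2α^3 - 2α^2 + α - 1.
Roots in GF(5): g(0) = 4; g(1) = 1; g(2) = 4; g(3) = 4; g(4) = 3.
Complete factorization: g(α) = (α^6 + α^5 - α^4 + 2α^3 - 2α^2 + α - 1).
Factor degrees with multiplicity: 6 = 6.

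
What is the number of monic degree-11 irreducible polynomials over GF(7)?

The number of monic irreducibles of degree 11 over GF(7) is (1/11)·Σ_{d∣11} μ(11/d) 7^d.
Divisors of 11: 1, 11; μ(11/d) for each: -1, 1.
Σ = − 7^1 + 7^11 = 1977326736.
N = 1977326736/11 = 179756976.

179756976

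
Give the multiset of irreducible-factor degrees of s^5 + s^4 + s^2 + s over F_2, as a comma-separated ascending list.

1, 1, 1, 2

Write g(s) = s^5 + s^4 + s^2 + s.
Roots in F_2: g(0) = 0 → root; g(1) = 0 → root.
Linear factors from roots: (s), (s + 1).
Complete factorization: g(s) = (s)·(s + 1)^2·(s^2 + s + 1).
Factor degrees with multiplicity: 1 + 1 + 1 + 2 = 5.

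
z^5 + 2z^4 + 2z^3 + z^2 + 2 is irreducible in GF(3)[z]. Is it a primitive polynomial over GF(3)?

No

Write f(z) = z^5 + 2z^4 + 2z^3 + z^2 + 2.
|GF(3^5)^×| = 3^5 − 1 = 242. Prime factorization: 242 = 2·11^2.
f is primitive ⇔ z has order 242 in GF(3)[z]/(f), i.e. z^(242/q) ≠ 1 for each prime q | 242.
z^(121) mod f = 1
z^(22) mod f = z^4 + z + 1.
Since z^(121) = 1, the order of z divides 121 < 242; not primitive.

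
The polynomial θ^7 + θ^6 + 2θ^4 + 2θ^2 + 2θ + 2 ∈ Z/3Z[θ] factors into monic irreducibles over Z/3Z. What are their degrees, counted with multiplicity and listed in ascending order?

7

Write f(θ) = θ^7 + θ^6 + 2θ^4 + 2θ^2 + 2θ + 2.
Roots in Z/3Z: f(0) = 2; f(1) = 1; f(2) = 1.
Complete factorization: f(θ) = (θ^7 + θ^6 + 2θ^4 + 2θ^2 + 2θ + 2).
Factor degrees with multiplicity: 7 = 7.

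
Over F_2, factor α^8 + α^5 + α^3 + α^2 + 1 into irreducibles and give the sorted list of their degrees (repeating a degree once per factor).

Write f(α) = α^8 + α^5 + α^3 + α^2 + 1.
Roots in F_2: f(0) = 1; f(1) = 1.
Complete factorization: f(α) = (α^8 + α^5 + α^3 + α^2 + 1).
Factor degrees with multiplicity: 8 = 8.

8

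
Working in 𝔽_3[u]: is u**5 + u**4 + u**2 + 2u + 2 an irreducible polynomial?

Yes

Write P(u) = u**5 + u**4 + u**2 + 2u + 2.
Check for roots in 𝔽_3: P(0) = 2; P(1) = 1; P(2) = 1.
No roots, so no linear factors.
Monic irreducibles of degree 2 over GF(3): u**2 + 1, u**2 + u + 2, u**2 + 2u + 2.
None of them divide P (all give nonzero remainder).
No irreducible factor of degree ≤ 2 exists, so P is irreducible over GF(3).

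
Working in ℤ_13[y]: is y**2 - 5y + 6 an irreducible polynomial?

Write f(y) = y**2 - 5y + 6.
Check each element of ℤ_13 for a root: f(0)=6, f(1)=2, f(2)=0, f(3)=0, f(4)=2, f(5)=6, f(6)=12, f(7)=7, f(8)=4, f(9)=3, f(10)=4, f(11)=7, f(12)=12.
f(2) = 0, so (y − 2) divides f(y); f is reducible.

No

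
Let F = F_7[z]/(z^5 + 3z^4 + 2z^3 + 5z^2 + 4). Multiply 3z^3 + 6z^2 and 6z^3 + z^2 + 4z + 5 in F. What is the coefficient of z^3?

Multiply in F_7[z]: (3z^3 + 6z^2)·(6z^3 + z^2 + 4z + 5) = 4z^6 + 4z^5 + 4z^4 + 4z^3 + 2z^2.
Reduce using z^5 ≡ 4z^4 + 5z^3 + 2z^2 + 3 (mod z^5 + 3z^4 + 2z^3 + 5z^2 + 4).
Reduced: 6z^4 + 5z + 4.

0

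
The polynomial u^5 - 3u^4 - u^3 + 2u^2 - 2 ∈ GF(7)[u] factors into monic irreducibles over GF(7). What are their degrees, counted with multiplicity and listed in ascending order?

Write g(u) = u^5 - 3u^4 - u^3 + 2u^2 - 2.
Complete factorization: g(u) = (u^5 - 3u^4 - u^3 + 2u^2 - 2).
Factor degrees with multiplicity: 5 = 5.

5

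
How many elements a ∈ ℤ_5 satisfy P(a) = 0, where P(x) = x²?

1

Evaluate at each of the 5 elements of ℤ_5:
P(0) = 0 → root; P(1) = 1; P(2) = 4; P(3) = 4; P(4) = 1.
Roots: {0}.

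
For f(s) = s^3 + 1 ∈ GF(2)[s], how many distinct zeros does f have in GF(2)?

1

Evaluate at each of the 2 elements of GF(2):
f(0) = 1; f(1) = 0 → root.
Roots: {1}.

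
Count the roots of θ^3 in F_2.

1

Write h(θ) = θ^3.
Evaluate at each of the 2 elements of F_2:
h(0) = 0 → root; h(1) = 1.
Roots: {0}.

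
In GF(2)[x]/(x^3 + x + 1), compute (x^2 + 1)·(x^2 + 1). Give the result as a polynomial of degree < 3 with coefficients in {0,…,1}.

x^2 + x + 1

Multiply in GF(2)[x]: (x^2 + 1)·(x^2 + 1) = x^4 + 1.
Reduce using x^3 ≡ x + 1 (mod x^3 + x + 1).
Reduced: x^2 + x + 1.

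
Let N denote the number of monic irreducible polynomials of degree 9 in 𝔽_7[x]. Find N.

4483696

By the necklace-counting formula, N_7(9) = (1/9) Σ_{d|9} μ(9/d)·7^d.
Divisors of 9: 1, 3, 9; μ(9/d) for each: 0, -1, 1.
Σ = − 7^3 + 7^9 = 40353264.
N = 40353264/9 = 4483696.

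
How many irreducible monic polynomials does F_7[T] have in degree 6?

19544

By the necklace-counting formula, N_7(6) = (1/6) Σ_{d|6} μ(6/d)·7^d.
Divisors of 6: 1, 2, 3, 6; μ(6/d) for each: 1, -1, -1, 1.
Σ = 7^1 − 7^2 − 7^3 + 7^6 = 117264.
N = 117264/6 = 19544.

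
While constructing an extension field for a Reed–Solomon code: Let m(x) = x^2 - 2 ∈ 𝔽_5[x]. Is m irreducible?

Yes

Check for roots in 𝔽_5: m(0) = 3; m(1) = 4; m(2) = 2; m(3) = 2; m(4) = 4.
No roots. A degree-2 polynomial over a field with no linear factor is irreducible.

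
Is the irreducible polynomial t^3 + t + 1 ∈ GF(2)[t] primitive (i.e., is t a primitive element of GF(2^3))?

Write f(t) = t^3 + t + 1.
|GF(2^3)^×| = 2^3 − 1 = 7. Prime factorization: 7 = 7.
f is primitive ⇔ t has order 7 in GF(2)[t]/(f), i.e. t^(7/q) ≠ 1 for each prime q | 7.
t^(1) mod f = t.
None equal 1, so t has full order 7; f is primitive.

Yes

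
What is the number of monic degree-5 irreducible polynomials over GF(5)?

Gauss's count: N_{5}(5) = (1/5) Σ_{d|5} μ(5/d)·5^d.
Divisors of 5: 1, 5; μ(5/d) for each: -1, 1.
Σ = − 5^1 + 5^5 = 3120.
N = 3120/5 = 624.

624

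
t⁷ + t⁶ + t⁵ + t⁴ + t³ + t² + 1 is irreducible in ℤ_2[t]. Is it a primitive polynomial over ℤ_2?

Write f(t) = t⁷ + t⁶ + t⁵ + t⁴ + t³ + t² + 1.
|GF(2^7)^×| = 2^7 − 1 = 127. Prime factorization: 127 = 127.
f is primitive ⇔ t has order 127 in GF(2)[t]/(f), i.e. t^(127/q) ≠ 1 for each prime q | 127.
t^(1) mod f = t.
None equal 1, so t has full order 127; f is primitive.

Yes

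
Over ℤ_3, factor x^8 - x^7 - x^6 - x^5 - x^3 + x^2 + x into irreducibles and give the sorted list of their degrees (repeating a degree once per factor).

1, 1, 1, 1, 2, 2

Write h(x) = x^8 - x^7 - x^6 - x^5 - x^3 + x^2 + x.
Roots in ℤ_3: h(0) = 0 → root; h(1) = 2; h(2) = 0 → root.
Linear factors from roots: (x), (x + 1).
Complete factorization: h(x) = (x)·(x + 1)^3·(x^2 + x - 1)^2.
Factor degrees with multiplicity: 1 + 1 + 1 + 1 + 2 + 2 = 8.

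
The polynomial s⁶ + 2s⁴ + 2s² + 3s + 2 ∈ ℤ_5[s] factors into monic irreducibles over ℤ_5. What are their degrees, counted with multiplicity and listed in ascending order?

1, 1, 4

Write g(s) = s⁶ + 2s⁴ + 2s² + 3s + 2.
Roots in ℤ_5: g(0) = 2; g(1) = 0 → root; g(2) = 2; g(3) = 0 → root; g(4) = 4.
Linear factors from roots: (s + 4), (s + 2).
Complete factorization: g(s) = (s + 2)·(s + 4)·(s⁴ + 4s³ + 3s + 4).
Factor degrees with multiplicity: 1 + 1 + 4 = 6.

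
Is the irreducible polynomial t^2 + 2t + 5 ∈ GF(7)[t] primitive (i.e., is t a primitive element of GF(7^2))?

Yes

Write f(t) = t^2 + 2t + 5.
|GF(7^2)^×| = 7^2 − 1 = 48. Prime factorization: 48 = 2^4·3.
f is primitive ⇔ t has order 48 in GF(7)[t]/(f), i.e. t^(48/q) ≠ 1 for each prime q | 48.
t^(24) mod f = 6.
t^(16) mod f = 4.
None equal 1, so t has full order 48; f is primitive.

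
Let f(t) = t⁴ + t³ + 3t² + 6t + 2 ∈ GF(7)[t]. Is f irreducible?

Check for roots in GF(7): f(0) = 2; f(1) = 6; f(2) = 1; f(3) = 1; f(4) = 2; f(5) = 3; f(6) = 6.
No roots, so no linear factors.
Degree-2 irreducible divisors: test the 21 monic irreducibles of degree 2 over GF(7).
None of them divide f (all give nonzero remainder).
No irreducible factor of degree ≤ 2 exists, so f is irreducible over GF(7).

Yes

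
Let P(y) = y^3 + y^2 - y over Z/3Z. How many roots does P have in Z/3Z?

1

Evaluate at each of the 3 elements of Z/3Z:
P(0) = 0 → root; P(1) = 1; P(2) = 1.
Roots: {0}.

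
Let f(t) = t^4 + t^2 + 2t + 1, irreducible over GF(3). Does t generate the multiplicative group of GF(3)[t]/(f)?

No

|GF(3^4)^×| = 3^4 − 1 = 80. Prime factorization: 80 = 2^4·5.
f is primitive ⇔ t has order 80 in GF(3)[t]/(f), i.e. t^(80/q) ≠ 1 for each prime q | 80.
t^(40) mod f = 1
t^(16) mod f = 2t^3 + 2.
Since t^(40) = 1, the order of t divides 40 < 80; not primitive.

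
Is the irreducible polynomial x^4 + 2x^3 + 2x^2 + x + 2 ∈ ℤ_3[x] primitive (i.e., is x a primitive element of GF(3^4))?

Yes

Write f(x) = x^4 + 2x^3 + 2x^2 + x + 2.
|GF(3^4)^×| = 3^4 − 1 = 80. Prime factorization: 80 = 2^4·5.
f is primitive ⇔ x has order 80 in GF(3)[x]/(f), i.e. x^(80/q) ≠ 1 for each prime q | 80.
x^(40) mod f = 2.
x^(16) mod f = x^2 + 2x.
None equal 1, so x has full order 80; f is primitive.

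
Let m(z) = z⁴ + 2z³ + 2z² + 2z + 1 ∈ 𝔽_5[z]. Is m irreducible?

Check for roots in 𝔽_5: m(0) = 1; m(1) = 3; m(2) = 0 → root; m(3) = 0 → root; m(4) = 0 → root.
m(2) = 0, so (z − 2) divides m(z); m is reducible.

No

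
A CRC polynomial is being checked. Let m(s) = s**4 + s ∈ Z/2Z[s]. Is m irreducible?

No

Check for roots in Z/2Z: m(0) = 0 → root; m(1) = 0 → root.
m(0) = 0, so (s) divides m(s); m is reducible.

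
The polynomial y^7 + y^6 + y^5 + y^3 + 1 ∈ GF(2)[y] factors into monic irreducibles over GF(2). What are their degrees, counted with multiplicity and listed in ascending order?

2, 2, 3

Write g(y) = y^7 + y^6 + y^5 + y^3 + 1.
Roots in GF(2): g(0) = 1; g(1) = 1.
Complete factorization: g(y) = (y^2 + y + 1)^2·(y^3 + y^2 + 1).
Factor degrees with multiplicity: 2 + 2 + 3 = 7.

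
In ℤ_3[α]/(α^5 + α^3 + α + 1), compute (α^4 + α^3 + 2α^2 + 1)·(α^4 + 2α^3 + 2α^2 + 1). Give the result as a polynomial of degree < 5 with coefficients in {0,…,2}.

2α^3 + 2α^2 + α + 1

Multiply in ℤ_3[α]: (α^4 + α^3 + 2α^2 + 1)·(α^4 + 2α^3 + 2α^2 + 1) = α^8 + α^2 + 1.
Reduce using α^5 ≡ 2α^3 + 2α + 2 (mod α^5 + α^3 + α + 1).
Reduced: 2α^3 + 2α^2 + α + 1.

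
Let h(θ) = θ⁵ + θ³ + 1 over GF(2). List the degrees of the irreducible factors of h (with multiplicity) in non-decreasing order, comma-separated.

Roots in GF(2): h(0) = 1; h(1) = 1.
Complete factorization: h(θ) = (θ⁵ + θ³ + 1).
Factor degrees with multiplicity: 5 = 5.

5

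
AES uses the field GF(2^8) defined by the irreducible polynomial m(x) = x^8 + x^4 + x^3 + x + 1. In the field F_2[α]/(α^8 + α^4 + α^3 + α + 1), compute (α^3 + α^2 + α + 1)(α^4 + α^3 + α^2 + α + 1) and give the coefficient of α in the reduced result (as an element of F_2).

Multiply in F_2[α]: (α^3 + α^2 + α + 1)·(α^4 + α^3 + α^2 + α + 1) = α^7 + α^5 + α^2 + 1.
Reduced: α^7 + α^5 + α^2 + 1.

0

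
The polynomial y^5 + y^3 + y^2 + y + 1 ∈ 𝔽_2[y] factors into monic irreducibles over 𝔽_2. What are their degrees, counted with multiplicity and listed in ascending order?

5

Write h(y) = y^5 + y^3 + y^2 + y + 1.
Roots in 𝔽_2: h(0) = 1; h(1) = 1.
Complete factorization: h(y) = (y^5 + y^3 + y^2 + y + 1).
Factor degrees with multiplicity: 5 = 5.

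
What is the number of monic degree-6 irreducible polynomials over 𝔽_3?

116

By the necklace-counting formula, N_3(6) = (1/6) Σ_{d|6} μ(6/d)·3^d.
Divisors of 6: 1, 2, 3, 6; μ(6/d) for each: 1, -1, -1, 1.
Σ = 3^1 − 3^2 − 3^3 + 3^6 = 696.
N = 696/6 = 116.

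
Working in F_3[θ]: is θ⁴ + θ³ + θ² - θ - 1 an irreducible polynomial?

Yes

Write f(θ) = θ⁴ + θ³ + θ² - θ - 1.
Check for roots in F_3: f(0) = 2; f(1) = 1; f(2) = 1.
No roots, so no linear factors.
Monic irreducibles of degree 2 over GF(3): θ² + 1, θ² + θ - 1, θ² - θ - 1.
None of them divide f (all give nonzero remainder).
No irreducible factor of degree ≤ 2 exists, so f is irreducible over GF(3).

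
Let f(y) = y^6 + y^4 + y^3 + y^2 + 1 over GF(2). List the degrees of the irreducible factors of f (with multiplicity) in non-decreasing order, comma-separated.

2, 4

Roots in GF(2): f(0) = 1; f(1) = 1.
Complete factorization: f(y) = (y^2 + y + 1)·(y^4 + y^3 + y^2 + y + 1).
Factor degrees with multiplicity: 2 + 4 = 6.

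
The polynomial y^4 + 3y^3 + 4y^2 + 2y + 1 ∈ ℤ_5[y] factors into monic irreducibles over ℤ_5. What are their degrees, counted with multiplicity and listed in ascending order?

1, 1, 1, 1

Write f(y) = y^4 + 3y^3 + 4y^2 + 2y + 1.
Roots in ℤ_5: f(0) = 1; f(1) = 1; f(2) = 1; f(3) = 0 → root; f(4) = 1.
Linear factors from roots: (y + 2).
Complete factorization: f(y) = (y + 2)^4.
Factor degrees with multiplicity: 1 + 1 + 1 + 1 = 4.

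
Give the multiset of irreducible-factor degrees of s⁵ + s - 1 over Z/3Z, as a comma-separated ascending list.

1, 1, 3

Write f(s) = s⁵ + s - 1.
Roots in Z/3Z: f(0) = 2; f(1) = 1; f(2) = 0 → root.
Linear factors from roots: (s + 1).
Complete factorization: f(s) = (s + 1)^2·(s³ + s² - 1).
Factor degrees with multiplicity: 1 + 1 + 3 = 5.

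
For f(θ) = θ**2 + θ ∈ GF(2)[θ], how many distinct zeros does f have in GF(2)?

2

Evaluate at each of the 2 elements of GF(2):
f(0) = 0 → root; f(1) = 0 → root.
Roots: {0, 1}.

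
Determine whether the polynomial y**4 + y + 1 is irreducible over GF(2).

Yes

Write P(y) = y**4 + y + 1.
Check for roots in GF(2): P(0) = 1; P(1) = 1.
No roots, so no linear factors.
Monic irreducibles of degree 2 over GF(2): y**2 + y + 1.
None of them divide P (all give nonzero remainder).
No irreducible factor of degree ≤ 2 exists, so P is irreducible over GF(2).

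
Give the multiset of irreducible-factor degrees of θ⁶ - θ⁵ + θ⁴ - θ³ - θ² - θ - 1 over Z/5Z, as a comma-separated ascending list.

Write f(θ) = θ⁶ - θ⁵ + θ⁴ - θ³ - θ² - θ - 1.
Roots in Z/5Z: f(0) = 4; f(1) = 2; f(2) = 3; f(3) = 2; f(4) = 3.
Complete factorization: f(θ) = (θ³ + θ + 1)·(θ³ - θ² - 1).
Factor degrees with multiplicity: 3 + 3 = 6.

3, 3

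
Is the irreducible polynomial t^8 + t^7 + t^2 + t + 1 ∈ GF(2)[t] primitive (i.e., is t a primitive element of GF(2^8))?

Yes

Write f(t) = t^8 + t^7 + t^2 + t + 1.
|GF(2^8)^×| = 2^8 − 1 = 255. Prime factorization: 255 = 3·5·17.
f is primitive ⇔ t has order 255 in GF(2)[t]/(f), i.e. t^(255/q) ≠ 1 for each prime q | 255.
t^(85) mod f = t^7 + t^5 + t^3 + t.
t^(51) mod f = t^6 + t^5 + t^3 + t^2.
t^(15) mod f = t^7 + t^6 + t^5 + t^4 + t^2.
None equal 1, so t has full order 255; f is primitive.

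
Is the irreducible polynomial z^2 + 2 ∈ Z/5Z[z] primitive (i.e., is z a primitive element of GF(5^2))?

No

Write f(z) = z^2 + 2.
|GF(5^2)^×| = 5^2 − 1 = 24. Prime factorization: 24 = 2^3·3.
f is primitive ⇔ z has order 24 in GF(5)[z]/(f), i.e. z^(24/q) ≠ 1 for each prime q | 24.
z^(12) mod f = 4.
z^(8) mod f = 1
Since z^(8) = 1, the order of z divides 8 < 24; not primitive.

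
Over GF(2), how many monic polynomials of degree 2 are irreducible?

The number of monic irreducibles of degree 2 over GF(2) is (1/2)·Σ_{d∣2} μ(2/d) 2^d.
Divisors of 2: 1, 2; μ(2/d) for each: -1, 1.
Σ = − 2^1 + 2^2 = 2.
N = 2/2 = 1.

1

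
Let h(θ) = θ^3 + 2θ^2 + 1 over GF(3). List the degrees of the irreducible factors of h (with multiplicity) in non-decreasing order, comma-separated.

Roots in GF(3): h(0) = 1; h(1) = 1; h(2) = 2.
Complete factorization: h(θ) = (θ^3 + 2θ^2 + 1).
Factor degrees with multiplicity: 3 = 3.

3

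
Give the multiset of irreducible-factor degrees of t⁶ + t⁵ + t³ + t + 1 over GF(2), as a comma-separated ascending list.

Write f(t) = t⁶ + t⁵ + t³ + t + 1.
Roots in GF(2): f(0) = 1; f(1) = 1.
Complete factorization: f(t) = (t² + t + 1)^3.
Factor degrees with multiplicity: 2 + 2 + 2 = 6.

2, 2, 2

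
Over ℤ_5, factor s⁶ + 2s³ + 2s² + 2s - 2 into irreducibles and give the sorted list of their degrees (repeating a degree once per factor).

1, 1, 1, 3

Write h(s) = s⁶ + 2s³ + 2s² + 2s - 2.
Roots in ℤ_5: h(0) = 3; h(1) = 0 → root; h(2) = 0 → root; h(3) = 0 → root; h(4) = 2.
Linear factors from roots: (s - 1), (s - 2), (s + 2).
Complete factorization: h(s) = (s + 2)·(s - 2)·(s - 1)·(s³ + s² + 2).
Factor degrees with multiplicity: 1 + 1 + 1 + 3 = 6.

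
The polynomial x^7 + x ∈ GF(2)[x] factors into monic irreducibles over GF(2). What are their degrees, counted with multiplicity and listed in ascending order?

Write h(x) = x^7 + x.
Roots in GF(2): h(0) = 0 → root; h(1) = 0 → root.
Linear factors from roots: (x), (x + 1).
Complete factorization: h(x) = (x)·(x + 1)^2·(x^2 + x + 1)^2.
Factor degrees with multiplicity: 1 + 1 + 1 + 2 + 2 = 7.

1, 1, 1, 2, 2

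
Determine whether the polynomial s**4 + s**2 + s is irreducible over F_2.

No

Write P(s) = s**4 + s**2 + s.
Check for roots in F_2: P(0) = 0 → root; P(1) = 1.
P(0) = 0, so (s) divides P(s); P is reducible.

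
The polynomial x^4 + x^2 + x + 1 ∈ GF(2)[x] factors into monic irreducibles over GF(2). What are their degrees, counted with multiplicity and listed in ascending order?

1, 3

Write h(x) = x^4 + x^2 + x + 1.
Roots in GF(2): h(0) = 1; h(1) = 0 → root.
Linear factors from roots: (x + 1).
Complete factorization: h(x) = (x + 1)·(x^3 + x^2 + 1).
Factor degrees with multiplicity: 1 + 3 = 4.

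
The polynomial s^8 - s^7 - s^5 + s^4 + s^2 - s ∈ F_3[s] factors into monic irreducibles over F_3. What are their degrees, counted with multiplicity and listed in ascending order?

Write g(s) = s^8 - s^7 - s^5 + s^4 + s^2 - s.
Roots in F_3: g(0) = 0 → root; g(1) = 0 → root; g(2) = 0 → root.
Linear factors from roots: (s), (s - 1), (s + 1).
Complete factorization: g(s) = (s)·(s - 1)·(s + 1)^6.
Factor degrees with multiplicity: 1 + 1 + 1 + 1 + 1 + 1 + 1 + 1 = 8.

1, 1, 1, 1, 1, 1, 1, 1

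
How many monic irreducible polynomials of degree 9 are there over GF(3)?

2184

x^(3^9) − x is the product of all monic irreducibles of degree dividing 9; Möbius inversion gives N = (1/9) Σ μ(9/d)·3^d.
Divisors of 9: 1, 3, 9; μ(9/d) for each: 0, -1, 1.
Σ = − 3^3 + 3^9 = 19656.
N = 19656/9 = 2184.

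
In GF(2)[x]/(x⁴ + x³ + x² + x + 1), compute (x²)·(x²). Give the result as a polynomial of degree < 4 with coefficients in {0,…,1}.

Multiply in GF(2)[x]: (x²)·(x²) = x⁴.
Reduce using x⁴ ≡ x³ + x² + x + 1 (mod x⁴ + x³ + x² + x + 1).
Reduced: x³ + x² + x + 1.

x^3 + x^2 + x + 1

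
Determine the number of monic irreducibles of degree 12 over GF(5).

Gauss's count: N_{5}(12) = (1/12) Σ_{d|12} μ(12/d)·5^d.
Divisors of 12: 1, 2, 3, 4, 6, 12; μ(12/d) for each: 0, 1, 0, -1, -1, 1.
Σ = 5^2 − 5^4 − 5^6 + 5^12 = 244124400.
N = 244124400/12 = 20343700.

20343700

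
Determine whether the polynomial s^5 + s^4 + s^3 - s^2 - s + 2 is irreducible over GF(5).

Write g(s) = s^5 + s^4 + s^3 - s^2 - s + 2.
Check for roots in GF(5): g(0) = 2; g(1) = 3; g(2) = 2; g(3) = 1; g(4) = 1.
No roots, so no linear factors.
Degree-2 irreducible divisors: test the 10 monic irreducibles of degree 2 over GF(5).
None of them divide g (all give nonzero remainder).
No irreducible factor of degree ≤ 2 exists, so g is irreducible over GF(5).

Yes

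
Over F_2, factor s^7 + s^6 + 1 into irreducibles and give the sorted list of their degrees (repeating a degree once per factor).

7

Write g(s) = s^7 + s^6 + 1.
Roots in F_2: g(0) = 1; g(1) = 1.
Complete factorization: g(s) = (s^7 + s^6 + 1).
Factor degrees with multiplicity: 7 = 7.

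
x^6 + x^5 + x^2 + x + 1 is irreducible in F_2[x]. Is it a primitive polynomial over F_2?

Yes

Write f(x) = x^6 + x^5 + x^2 + x + 1.
|GF(2^6)^×| = 2^6 − 1 = 63. Prime factorization: 63 = 3^2·7.
f is primitive ⇔ x has order 63 in GF(2)[x]/(f), i.e. x^(63/q) ≠ 1 for each prime q | 63.
x^(21) mod f = x^5 + x^3 + x^2.
x^(9) mod f = x^3 + x^2 + 1.
None equal 1, so x has full order 63; f is primitive.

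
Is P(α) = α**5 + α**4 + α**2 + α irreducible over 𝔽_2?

No

Check for roots in 𝔽_2: P(0) = 0 → root; P(1) = 0 → root.
P(0) = 0, so (α) divides P(α); P is reducible.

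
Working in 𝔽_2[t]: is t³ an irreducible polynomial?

No

Write h(t) = t³.
Check for roots in 𝔽_2: h(0) = 0 → root; h(1) = 1.
h(0) = 0, so (t) divides h(t); h is reducible.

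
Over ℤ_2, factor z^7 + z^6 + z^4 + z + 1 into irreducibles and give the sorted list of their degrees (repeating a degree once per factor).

Write g(z) = z^7 + z^6 + z^4 + z + 1.
Roots in ℤ_2: g(0) = 1; g(1) = 1.
Complete factorization: g(z) = (z^7 + z^6 + z^4 + z + 1).
Factor degrees with multiplicity: 7 = 7.

7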